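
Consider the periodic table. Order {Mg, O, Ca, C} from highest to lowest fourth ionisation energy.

Mg > O > Ca > C

IE_4 is the cost of taking one more electron from the +3 cation: Mg³⁺ is already 1 electron into the core; O³⁺ still has 3 valence electrons; Ca³⁺ is already 1 electron into the core; C³⁺ still has 1 valence electron.
Usually core removal costs more than valence removal, but here the competition is close: a tightly held n=2 valence electron can cost more to remove than an n=3 core electron, so the actual values have to decide it.
Valence configurations: O³⁺ [He]2s²2p¹, C³⁺ [He]2s¹.
Tabulated IE_4 (kJ/mol): Mg 10543, O 7469, Ca 6491, C 6223.
Overall IE_4 order: C < Ca < O < Mg.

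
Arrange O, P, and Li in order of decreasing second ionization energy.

Li > O > P

The second ionization energy removes an electron from the +1 ion. For each element: O⁺ still has 5 valence electrons; P⁺ still has 4 valence electrons; Li⁺ is the bare [He] core.
Pulling an electron out of a noble-gas core costs far more than removing a remaining valence electron, so Li sits at the high end of IE_2.
Valence configurations: O⁺ [He]2s²2p³, P⁺ [Ne]3s²3p².
Approximate IE_2 values (kJ/mol): O 3388, P 1907, Li 7298.
Putting it together, IE_2: P < O < Li.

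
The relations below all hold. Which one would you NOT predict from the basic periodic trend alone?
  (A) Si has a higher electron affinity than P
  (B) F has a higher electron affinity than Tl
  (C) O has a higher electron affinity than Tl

The general trend: electron affinity increases across a period and decreases down a group.
(A) Si (period 3, group 14) vs P (period 3, group 15): the stated order contradicts the simple trend.
(B) F (period 2, group 17) vs Tl (period 6, group 13): the stated order agrees with the simple trend.
(C) O (period 2, group 16) vs Tl (period 6, group 13): the stated order agrees with the simple trend.
The exception is (A): adding an electron to P's half-filled 3p³ is unfavourable, so Si (3p²) has the more exothermic EA.

(A)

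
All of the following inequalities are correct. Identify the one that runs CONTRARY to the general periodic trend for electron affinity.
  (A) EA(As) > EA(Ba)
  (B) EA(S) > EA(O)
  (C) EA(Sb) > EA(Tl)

(B)

The general trend: electron affinity increases across a period and decreases down a group.
(A) As (period 4, group 15) vs Ba (period 6, group 2): the stated order agrees with the simple trend.
(B) S (period 3, group 16) vs O (period 2, group 16): the stated order contradicts the simple trend.
(C) Sb (period 5, group 15) vs Tl (period 6, group 13): the stated order agrees with the simple trend.
The exception is (B): the compact 2p subshell of O repels the added electron more than S's larger 3p does.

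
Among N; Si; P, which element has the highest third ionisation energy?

IE_3 is the cost of taking one more electron from the +2 cation: N²⁺ still has 3 valence electrons; Si²⁺ still has 2 valence electrons; P²⁺ still has 3 valence electrons.
All are still removing valence electrons, so compare the +2 ions as you would atoms: IE_3 generally rises across a period (higher Z_eff) and falls down a group (larger shell), subject to the usual subshell exceptions.
Valence configurations: N²⁺ [He]2s²2p¹, Si²⁺ [Ne]3s², P²⁺ [Ne]3s²3p¹.
P²⁺ loses a lone 3p electron whereas Si²⁺ must break into a filled 3s² pair, so IE_3(Si) > IE_3(P) even though P has the higher nuclear charge.
Tabulated IE_3 (kJ/mol): N 4578, Si 3232, P 2914.
Overall IE_3 order: P < Si < N.

N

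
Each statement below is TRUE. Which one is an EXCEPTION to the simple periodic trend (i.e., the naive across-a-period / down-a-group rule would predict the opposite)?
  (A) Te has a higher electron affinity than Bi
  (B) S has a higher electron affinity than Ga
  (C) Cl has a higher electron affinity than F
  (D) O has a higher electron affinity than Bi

(C)

The general trend: electron affinity increases across a period and decreases down a group.
(A) Te (period 5, group 16) vs Bi (period 6, group 15): the stated order agrees with the simple trend.
(B) S (period 3, group 16) vs Ga (period 4, group 13): the stated order agrees with the simple trend.
(C) Cl (period 3, group 17) vs F (period 2, group 17): the stated order contradicts the simple trend.
(D) O (period 2, group 16) vs Bi (period 6, group 15): the stated order agrees with the simple trend.
The exception is (C): F's small 2p subshell makes the incoming electron feel strong e⁻–e⁻ repulsion, so Cl actually releases more energy on gaining an electron.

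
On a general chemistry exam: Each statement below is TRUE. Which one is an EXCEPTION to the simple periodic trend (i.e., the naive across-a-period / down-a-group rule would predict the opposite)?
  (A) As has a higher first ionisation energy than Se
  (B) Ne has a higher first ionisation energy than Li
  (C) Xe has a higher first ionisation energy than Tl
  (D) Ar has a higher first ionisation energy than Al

The general trend: first ionisation energy increases across a period and decreases down a group.
(A) As (period 4, group 15) vs Se (period 4, group 16): the stated order contradicts the simple trend.
(B) Ne (period 2, group 18) vs Li (period 2, group 1): the stated order agrees with the simple trend.
(C) Xe (period 5, group 18) vs Tl (period 6, group 13): the stated order agrees with the simple trend.
(D) Ar (period 3, group 18) vs Al (period 3, group 13): the stated order agrees with the simple trend.
The exception is (A): Se (4p⁴) ionizes more easily than half-filled As (4p³).

(A)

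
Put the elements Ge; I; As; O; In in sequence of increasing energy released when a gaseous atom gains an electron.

In, As, Ge, O, I

O is in period 2, group 16; Ge is in period 4, group 14; As is in period 4, group 15; In is in period 5, group 13; I is in period 5, group 17.
Electron affinity generally becomes more exothermic across a period toward the halogens and less exothermic down a group.
Here both period and group differ, so the two effects have to be weighed against each other.
As > In: relative to In, both the across-period and down-group shifts push As's electron affinity up.
Ge > As: this pair runs against the simple trend — see the exception note.
O > Ge: relative to Ge, both the across-period and down-group shifts push O's electron affinity up.
I > O: period and group pull opposite ways; the across-period shift dominates (295 vs 141 kJ/mol).
Note the exception: Ge has a higher electron affinity than As, contrary to the simple trend — adding an electron to As's half-filled 4p³ is unfavourable, so Ge (4p²) has the more exothermic EA.
Tabulated electron affinity (kJ/mol): O 141, Ge 119, As 78, In 29, I 295.
So from lowest to highest: In < As < Ge < O < I.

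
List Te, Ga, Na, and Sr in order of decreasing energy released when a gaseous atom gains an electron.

Electron affinity generally becomes more exothermic across a period toward the halogens and less exothermic down a group.
Here both period and group differ, so the two effects have to be weighed against each other.
Ga > Sr: both effects reinforce here, so Ga is clearly the higher of the two.
Na > Ga: period and group pull opposite ways; the down-group shift dominates (53 vs 29 kJ/mol).
Te > Na: period and group pull opposite ways; the across-period shift dominates (190 vs 53 kJ/mol).
Approximate values (kJ/mol): Na 53, Ga 29, Sr 5, Te 190.
So from highest to lowest: Te > Na > Ga > Sr.

Te > Na > Ga > Sr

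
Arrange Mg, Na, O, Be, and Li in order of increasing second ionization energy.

Mg, Be, O, Na, Li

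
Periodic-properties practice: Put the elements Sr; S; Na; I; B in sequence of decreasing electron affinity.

I > S > Na > B > Sr

Adding an electron releases more energy for atoms nearer the top right (short of the noble gases).
Here both period and group differ, so the two effects have to be weighed against each other.
B > Sr: both effects reinforce here, so B is clearly the higher of the two.
Na > B: this pair runs against the simple trend — see the exception note.
S > Na: both are in period 3; the period trend gives S the larger value.
I > S: period and group pull opposite ways; the across-period shift dominates (295 vs 200 kJ/mol).
Note the exception: Na has a higher electron affinity than B, contrary to the simple trend — B's ns²np¹ configuration gives only a small electron affinity — the sparsely filled np subshell binds an added electron weakly.
Tabulated electron affinity (kJ/mol): B 27, Na 53, S 200, Sr 5, I 295.
So from highest to lowest: I > S > Na > B > Sr.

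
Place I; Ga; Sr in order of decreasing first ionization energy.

I > Ga > Sr

Ga is in period 4, group 13; Sr is in period 5, group 2; I is in period 5, group 17.
IE₁ increases left→right with effective nuclear charge and decreases top→bottom as the valence shell moves farther out.
Neither a single period nor a single group — weigh both effects.
Ga > Sr: relative to Sr, both the across-period and down-group shifts push Ga's first ionization energy up.
I > Ga: the two effects oppose for this pair; the across-period effect wins (1008 vs 579 kJ/mol).
For reference (kJ/mol): Ga 579, Sr 550, I 1008.
So from highest to lowest: I > Ga > Sr.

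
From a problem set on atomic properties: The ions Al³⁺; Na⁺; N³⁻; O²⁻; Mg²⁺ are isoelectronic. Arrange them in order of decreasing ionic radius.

All of these have 10 electrons, so size is governed by nuclear charge alone: the more protons, the stronger the pull on the same electron cloud, and the smaller the ion.
Nuclear charges: Al³⁺ (Z=13), Mg²⁺ (Z=12), Na⁺ (Z=11), O²⁻ (Z=8), N³⁻ (Z=7).
Largest to smallest: N³⁻ > O²⁻ > Na⁺ > Mg²⁺ > Al³⁺.

N³⁻, O²⁻, Na⁺, Mg²⁺, Al³⁺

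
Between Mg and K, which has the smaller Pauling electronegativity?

Mg is in period 3, group 2; K is in period 4, group 1.
Smaller atoms with higher effective nuclear charge are more electronegative.
Neither a single period nor a single group — weigh both effects.
Mg > K: both effects reinforce here, so Mg is clearly the higher of the two.
For reference (Pauling): Mg 1.31, K 0.82.
So K has the smaller Pauling electronegativity (K < Mg).

K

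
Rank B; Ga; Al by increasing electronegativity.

B is in period 2, group 13; Al is in period 3, group 13; Ga is in period 4, group 13.
Atoms toward the upper right of the periodic table pull bonding electrons most strongly.
All are in group 13; the group trend (electronegativity increases up the group) applies, with the exception below.
Note the exception: Ga has a higher electronegativity than Al, contrary to the simple trend — poor shielding by filled d (and f) subshells raises the heavier element's effective nuclear charge more than the simple down-group trend predicts.
Tabulated electronegativity (Pauling): B 2.04, Al 1.61, Ga 1.81.
So from lowest to highest: Al < Ga < B.

Al, Ga, B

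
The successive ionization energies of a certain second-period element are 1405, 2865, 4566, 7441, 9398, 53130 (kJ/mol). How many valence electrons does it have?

Look for the largest jump between consecutive ionization energies: IE6/IE5 ≈ 5.7, far larger than any earlier ratio.
That jump marks the point where a core electron is being removed. So the atom has 5 valence electrons.

5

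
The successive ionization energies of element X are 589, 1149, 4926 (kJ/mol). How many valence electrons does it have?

2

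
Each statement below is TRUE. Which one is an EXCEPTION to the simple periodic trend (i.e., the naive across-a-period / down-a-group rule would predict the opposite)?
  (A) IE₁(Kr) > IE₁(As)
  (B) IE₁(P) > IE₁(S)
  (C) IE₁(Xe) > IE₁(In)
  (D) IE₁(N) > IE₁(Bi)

The general trend: IE₁ increases across a period and decreases down a group.
(A) Kr (period 4, group 18) vs As (period 4, group 15): the stated order agrees with the simple trend.
(B) P (period 3, group 15) vs S (period 3, group 16): the stated order contradicts the simple trend.
(C) Xe (period 5, group 18) vs In (period 5, group 13): the stated order agrees with the simple trend.
(D) N (period 2, group 15) vs Bi (period 6, group 15): the stated order agrees with the simple trend.
The exception is (B): S (3p⁴) ionizes more easily than half-filled P (3p³) because the paired 3p electron in S is pushed out by e⁻–e⁻ repulsion.

(B)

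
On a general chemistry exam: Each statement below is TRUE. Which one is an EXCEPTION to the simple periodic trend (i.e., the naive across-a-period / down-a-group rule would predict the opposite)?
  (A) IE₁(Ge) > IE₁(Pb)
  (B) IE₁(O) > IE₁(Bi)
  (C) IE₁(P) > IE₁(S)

(C)

The general trend: first ionisation energy increases across a period and decreases down a group.
(A) Ge (period 4, group 14) vs Pb (period 6, group 14): the stated order agrees with the simple trend.
(B) O (period 2, group 16) vs Bi (period 6, group 15): the stated order agrees with the simple trend.
(C) P (period 3, group 15) vs S (period 3, group 16): the stated order contradicts the simple trend.
The exception is (C): S (3p⁴) ionizes more easily than half-filled P (3p³) because the paired 3p electron in S is pushed out by e⁻–e⁻ repulsion.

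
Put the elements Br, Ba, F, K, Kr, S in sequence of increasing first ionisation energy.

IE₁ increases left→right with effective nuclear charge and decreases top→bottom as the valence shell moves farther out.
These span different periods and groups, so the two trends combine.
Ba > K: the two effects oppose for this pair; the across-period effect wins (503 vs 419 kJ/mol).
S > Ba: relative to Ba, both the across-period and down-group shifts push S's first ionization energy up.
Br > S: period and group pull opposite ways; the across-period shift dominates (1140 vs 1000 kJ/mol).
Kr > Br: both are in period 4; the period trend gives Kr the larger value.
F > Kr: period and group pull opposite ways; the down-group shift dominates (1681 vs 1351 kJ/mol).
Tabulated first ionization energy (kJ/mol): F 1681, S 1000, K 419, Br 1140, Kr 1351, Ba 503.
So from lowest to highest: K < Ba < S < Br < Kr < F.

K < Ba < S < Br < Kr < F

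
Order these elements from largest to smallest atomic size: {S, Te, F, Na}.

Na > Te > S > F

F is in period 2, group 17; Na is in period 3, group 1; S is in period 3, group 16; Te is in period 5, group 16.
Radius decreases left→right (rising Z_eff, same n) and increases top→bottom (higher n).
These span different periods and groups, so the two trends combine.
S > F: relative to F, both the across-period and down-group shifts push S's atomic radius up.
Te > S: they share group 16; the group trend gives Te the larger value.
Na > Te: the two effects oppose for this pair; the across-period effect wins (155 vs 136 pm).
Approximate values (pm): F 64, Na 155, S 103, Te 136.
So from largest to smallest: Na > Te > S > F.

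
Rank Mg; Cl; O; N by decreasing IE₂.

O, N, Cl, Mg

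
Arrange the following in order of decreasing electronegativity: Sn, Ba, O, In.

Atoms toward the upper right of the periodic table pull bonding electrons most strongly.
Neither a single period nor a single group — weigh both effects.
In > Ba: both effects reinforce here, so In is clearly the higher of the two.
Sn > In: Sn lies to the right of In in period 5, so the across-period effect alone puts Sn higher.
O > Sn: relative to Sn, both the across-period and down-group shifts push O's electronegativity up.
For reference (Pauling): O 3.44, In 1.78, Sn 1.96, Ba 0.89.
So from highest to lowest: O > Sn > In > Ba.

O > Sn > In > Ba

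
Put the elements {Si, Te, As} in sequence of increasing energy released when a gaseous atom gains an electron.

Si is in period 3, group 14; As is in period 4, group 15; Te is in period 5, group 16.
Atoms with high Z_eff and room in the valence shell (especially the halogens) have the most exothermic electron affinities.
These sit on a diagonal, where the across-period and down-group effects partly cancel.
Si > As: period and group pull opposite ways; the down-group shift dominates (134 vs 78 kJ/mol).
Te > Si: period and group pull opposite ways; the across-period shift dominates (190 vs 134 kJ/mol).
Tabulated electron affinity (kJ/mol): Si 134, As 78, Te 190.
So from lowest to highest: As < Si < Te.

As, Si, Te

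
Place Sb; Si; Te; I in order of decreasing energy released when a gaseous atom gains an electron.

Si is in period 3, group 14; Sb is in period 5, group 15; Te is in period 5, group 16; I is in period 5, group 17.
Atoms with high Z_eff and room in the valence shell (especially the halogens) have the most exothermic electron affinities.
Neither a single period nor a single group — weigh both effects.
Si > Sb: period and group pull opposite ways; the down-group shift dominates (134 vs 103 kJ/mol).
Te > Si: the two effects oppose for this pair; the across-period effect wins (190 vs 134 kJ/mol).
I > Te: both are in period 5; the period trend gives I the larger value.
Approximate values (kJ/mol): Si 134, Sb 103, Te 190, I 295.
So from highest to lowest: I > Te > Si > Sb.

I > Te > Si > Sb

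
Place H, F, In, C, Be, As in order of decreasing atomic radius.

In, As, Be, C, F, H

Moving right in a period, electrons are added to the same shell under a stronger nuclear pull, so atoms get smaller; moving down, a new shell is opened and atoms get larger.
These span different periods and groups, so the two trends combine.
F > H: period and group pull opposite ways; the down-group shift dominates (64 vs 32 pm).
C > F: C lies to the left of F in period 2, so the across-period effect alone puts C larger.
Be > C: Be lies to the left of C in period 2, so the across-period effect alone puts Be larger.
As > Be: the two effects oppose for this pair; the down-group effect wins (121 vs 102 pm).
In > As: relative to As, both the across-period and down-group shifts push In's atomic radius up.
Approximate values (pm): H 32, Be 102, C 75, F 64, As 121, In 142.
So from largest to smallest: In > As > Be > C > F > H.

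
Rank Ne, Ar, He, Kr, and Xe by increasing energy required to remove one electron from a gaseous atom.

Xe, Kr, Ar, Ne, He

He is in period 1, group 18; Ne is in period 2, group 18; Ar is in period 3, group 18; Kr is in period 4, group 18; Xe is in period 5, group 18.
Removing the outermost electron gets harder across a period and easier down a group.
All are in group 18, so first ionization energy increases up the group.
So from lowest to highest: Xe < Kr < Ar < Ne < He.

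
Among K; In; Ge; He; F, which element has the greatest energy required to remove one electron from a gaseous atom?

He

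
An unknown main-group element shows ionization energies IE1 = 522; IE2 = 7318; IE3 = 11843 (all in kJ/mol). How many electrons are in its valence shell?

1

Look for the largest jump between consecutive ionization energies: IE2/IE1 ≈ 14.0, far larger than any earlier ratio.
That jump marks the point where a core electron is being removed. So the atom has 1 valence electron.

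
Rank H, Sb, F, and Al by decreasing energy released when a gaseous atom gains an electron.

F, Sb, H, Al

H is in period 1, group 1; F is in period 2, group 17; Al is in period 3, group 13; Sb is in period 5, group 15.
Adding an electron releases more energy for atoms nearer the top right (short of the noble gases).
These span different periods and groups, so the two trends combine.
H > Al: the two effects oppose for this pair; the down-group effect wins (73 vs 42 kJ/mol).
Sb > H: the two effects oppose for this pair; the across-period effect wins (103 vs 73 kJ/mol).
F > Sb: both effects reinforce here, so F is clearly the higher of the two.
Approximate values (kJ/mol): H 73, F 328, Al 42, Sb 103.
So from highest to lowest: F > Sb > H > Al.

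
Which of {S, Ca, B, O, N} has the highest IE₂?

O

Consider each +1 ion: S⁺ still has 5 valence electrons; Ca⁺ still has 1 valence electron; B⁺ still has 2 valence electrons; O⁺ still has 5 valence electrons; N⁺ still has 4 valence electrons.
All are still removing valence electrons, so compare the +1 ions as you would atoms: IE_2 generally rises across a period (higher Z_eff) and falls down a group (larger shell), subject to the usual subshell exceptions.
Valence configurations: S⁺ [Ne]3s²3p³, Ca⁺ [Ar]4s¹, B⁺ [He]2s², O⁺ [He]2s²2p³, N⁺ [He]2s²2p².
Approximate IE_2 values (kJ/mol): S 2252, Ca 1145, B 2427, O 3388, N 2856.
Overall IE_2 order: Ca < S < B < N < O.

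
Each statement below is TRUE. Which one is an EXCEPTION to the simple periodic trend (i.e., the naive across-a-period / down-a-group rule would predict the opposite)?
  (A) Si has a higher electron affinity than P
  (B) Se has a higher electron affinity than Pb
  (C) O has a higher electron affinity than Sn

The general trend: electron affinity increases across a period and decreases down a group.
(A) Si (period 3, group 14) vs P (period 3, group 15): the stated order contradicts the simple trend.
(B) Se (period 4, group 16) vs Pb (period 6, group 14): the stated order agrees with the simple trend.
(C) O (period 2, group 16) vs Sn (period 5, group 14): the stated order agrees with the simple trend.
The exception is (A): adding an electron to P's half-filled 3p³ is unfavourable, so Si (3p²) has the more exothermic EA.

(A)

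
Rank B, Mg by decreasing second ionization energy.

B, Mg

Consider each +1 ion: B⁺ still has 2 valence electrons; Mg⁺ still has 1 valence electron.
All are still removing valence electrons, so compare the +1 ions as you would atoms: IE_2 generally rises across a period (higher Z_eff) and falls down a group (larger shell), subject to the usual subshell exceptions.
Valence configurations: B⁺ [He]2s², Mg⁺ [Ne]3s¹.
The numbers (kJ/mol): B 2427, Mg 1451.
So the second ionization energies run Mg < B.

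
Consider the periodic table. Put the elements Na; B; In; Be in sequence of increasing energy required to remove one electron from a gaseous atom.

Na < In < B < Be

Be is in period 2, group 2; B is in period 2, group 13; Na is in period 3, group 1; In is in period 5, group 13.
First ionization energy rises across a period (greater Z_eff holds electrons more tightly) and falls down a group (valence electrons are farther from the nucleus).
Here both period and group differ, so the two effects have to be weighed against each other.
In > Na: period and group pull opposite ways; the across-period shift dominates (558 vs 496 kJ/mol).
B > In: they share group 13; the group trend gives B the larger value.
Be > B: this pair runs against the simple trend — see the exception note.
Note the exception: Be has a higher first ionization energy than B, contrary to the simple trend — removing B's lone 2p electron is easier than breaking Be's filled 2s².
Tabulated first ionization energy (kJ/mol): Be 900, B 801, Na 496, In 558.
So from lowest to highest: Na < In < B < Be.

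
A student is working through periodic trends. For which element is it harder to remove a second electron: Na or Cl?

Na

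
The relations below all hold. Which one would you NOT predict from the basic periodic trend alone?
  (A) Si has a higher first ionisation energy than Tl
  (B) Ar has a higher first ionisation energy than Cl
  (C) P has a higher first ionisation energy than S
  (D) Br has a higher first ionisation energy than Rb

The general trend: first ionisation energy increases across a period and decreases down a group.
(A) Si (period 3, group 14) vs Tl (period 6, group 13): the stated order agrees with the simple trend.
(B) Ar (period 3, group 18) vs Cl (period 3, group 17): the stated order agrees with the simple trend.
(C) P (period 3, group 15) vs S (period 3, group 16): the stated order contradicts the simple trend.
(D) Br (period 4, group 17) vs Rb (period 5, group 1): the stated order agrees with the simple trend.
The exception is (C): S (3p⁴) ionizes more easily than half-filled P (3p³) because the paired 3p electron in S is pushed out by e⁻–e⁻ repulsion.

(C)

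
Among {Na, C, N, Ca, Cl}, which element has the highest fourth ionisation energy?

The fourth ionization energy removes an electron from the +3 ion. For each element: Na³⁺ is already 2 electrons into the core; C³⁺ still has 1 valence electron; N³⁺ still has 2 valence electrons; Ca³⁺ is already 1 electron into the core; Cl³⁺ still has 4 valence electrons.
Usually core removal costs more than valence removal, but here the competition is close: a tightly held n=2 valence electron can cost more to remove than an n=3 core electron, so the actual values have to decide it.
Valence configurations: C³⁺ [He]2s¹, N³⁺ [He]2s², Cl³⁺ [Ne]3s²3p².
Tabulated IE_4 (kJ/mol): Na 9543, C 6223, N 7475, Ca 6491, Cl 5159.
Overall IE_4 order: Cl < C < Ca < N < Na.

Na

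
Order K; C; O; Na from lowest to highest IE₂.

Consider each +1 ion: K⁺ is the bare [Ar] core; C⁺ still has 3 valence electrons; O⁺ still has 5 valence electrons; Na⁺ is the bare [Ne] core.
Usually core removal costs more than valence removal, but here the competition is close: a tightly held n=2 valence electron can cost more to remove than an n=3 core electron, so the actual values have to decide it.
Valence configurations: C⁺ [He]2s²2p¹, O⁺ [He]2s²2p³.
Tabulated IE_2 (kJ/mol): K 3052, C 2353, O 3388, Na 4562.
Hence IE_2: C < K < O < Na.

C < K < O < Na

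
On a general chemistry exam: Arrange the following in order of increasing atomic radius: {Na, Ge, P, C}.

C < P < Ge < Na

Radius decreases left→right (rising Z_eff, same n) and increases top→bottom (higher n).
These span different periods and groups, so the two trends combine.
P > C: period and group pull opposite ways; the down-group shift dominates (111 vs 75 pm).
Ge > P: both effects reinforce here, so Ge is clearly the larger of the two.
Na > Ge: period and group pull opposite ways; the across-period shift dominates (155 vs 121 pm).
For reference (pm): C 75, Na 155, P 111, Ge 121.
So from smallest to largest: C < P < Ge < Na.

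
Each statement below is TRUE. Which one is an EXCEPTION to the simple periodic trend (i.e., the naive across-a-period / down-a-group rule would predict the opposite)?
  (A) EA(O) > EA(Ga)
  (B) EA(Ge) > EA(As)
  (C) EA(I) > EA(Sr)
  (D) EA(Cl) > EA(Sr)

The general trend: electron affinity increases across a period and decreases down a group.
(A) O (period 2, group 16) vs Ga (period 4, group 13): the stated order agrees with the simple trend.
(B) Ge (period 4, group 14) vs As (period 4, group 15): the stated order contradicts the simple trend.
(C) I (period 5, group 17) vs Sr (period 5, group 2): the stated order agrees with the simple trend.
(D) Cl (period 3, group 17) vs Sr (period 5, group 2): the stated order agrees with the simple trend.
The exception is (B): adding an electron to As's half-filled 4p³ is unfavourable, so Ge (4p²) has the more exothermic EA.

(B)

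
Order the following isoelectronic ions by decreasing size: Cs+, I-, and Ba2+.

I-, Cs+, Ba2+

All of these have 54 electrons, so size is governed by nuclear charge alone: the more protons, the stronger the pull on the same electron cloud, and the smaller the ion.
Nuclear charges: Ba2+ (Z=56), Cs+ (Z=55), I- (Z=53).
Largest to smallest: I- > Cs+ > Ba2+.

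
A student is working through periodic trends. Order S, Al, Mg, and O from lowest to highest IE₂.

Mg < Al < S < O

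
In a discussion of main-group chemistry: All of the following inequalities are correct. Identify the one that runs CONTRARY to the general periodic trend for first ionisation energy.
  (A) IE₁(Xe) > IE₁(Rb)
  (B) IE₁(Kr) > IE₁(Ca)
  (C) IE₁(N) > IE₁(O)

The general trend: first ionisation energy increases across a period and decreases down a group.
(A) Xe (period 5, group 18) vs Rb (period 5, group 1): the stated order agrees with the simple trend.
(B) Kr (period 4, group 18) vs Ca (period 4, group 2): the stated order agrees with the simple trend.
(C) N (period 2, group 15) vs O (period 2, group 16): the stated order contradicts the simple trend.
The exception is (C): pairing an electron in O's 2p⁴ costs repulsion energy, so O ionizes more easily than half-filled N (2p³).

(C)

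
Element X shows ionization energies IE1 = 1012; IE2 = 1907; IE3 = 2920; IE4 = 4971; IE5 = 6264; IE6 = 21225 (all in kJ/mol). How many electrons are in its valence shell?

Look for the largest jump between consecutive ionization energies: IE6/IE5 ≈ 3.4, far larger than any earlier ratio.
That jump marks the point where a core electron is being removed. So the atom has 5 valence electrons.

5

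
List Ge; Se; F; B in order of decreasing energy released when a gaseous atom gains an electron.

F > Se > Ge > B

B is in period 2, group 13; F is in period 2, group 17; Ge is in period 4, group 14; Se is in period 4, group 16.
Adding an electron releases more energy for atoms nearer the top right (short of the noble gases).
Here both period and group differ, so the two effects have to be weighed against each other.
Ge > B: the two effects oppose for this pair; the across-period effect wins (119 vs 27 kJ/mol).
Se > Ge: Se lies to the right of Ge in period 4, so the across-period effect alone puts Se higher.
F > Se: relative to Se, both the across-period and down-group shifts push F's electron affinity up.
Tabulated electron affinity (kJ/mol): B 27, F 328, Ge 119, Se 195.
So from highest to lowest: F > Se > Ge > B.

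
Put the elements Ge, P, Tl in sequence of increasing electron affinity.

P is in period 3, group 15; Ge is in period 4, group 14; Tl is in period 6, group 13.
Adding an electron releases more energy for atoms nearer the top right (short of the noble gases).
These span different periods and groups, so the two trends combine.
P > Tl: relative to Tl, both the across-period and down-group shifts push P's electron affinity up.
Ge > P: this pair runs against the simple trend — see the exception note.
Note the exception: Ge has a higher electron affinity than P, contrary to the simple trend — adding an electron to P's half-filled np³ subshell costs electron-pairing energy.
Approximate values (kJ/mol): P 72, Ge 119, Tl 19.
So from lowest to highest: Tl < P < Ge.

Tl < P < Ge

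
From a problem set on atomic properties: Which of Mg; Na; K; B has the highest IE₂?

Na

The second ionization energy removes an electron from the +1 ion. For each element: Mg⁺ still has 1 valence electron; Na⁺ is the bare [Ne] core; K⁺ is the bare [Ar] core; B⁺ still has 2 valence electrons.
Breaking into a closed-shell core is much more expensive than removing a leftover valence electron — K and Na have the largest IE_2 here.
Valence configurations: Mg⁺ [Ne]3s¹, B⁺ [He]2s².
Tabulated IE_2 (kJ/mol): Mg 1451, Na 4562, K 3052, B 2427.
Hence IE_2: Mg < B < K < Na.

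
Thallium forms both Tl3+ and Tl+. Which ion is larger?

Tl+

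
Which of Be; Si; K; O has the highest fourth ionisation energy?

Be

IE_4 is the cost of taking one more electron from the +3 cation: Be³⁺ is already 1 electron into the core; Si³⁺ still has 1 valence electron; K³⁺ is already 2 electrons into the core; O³⁺ still has 3 valence electrons.
Usually core removal costs more than valence removal, but here the competition is close: a tightly held n=2 valence electron can cost more to remove than an n=3 core electron, so the actual values have to decide it.
Valence configurations: Si³⁺ [Ne]3s¹, O³⁺ [He]2s²2p¹.
Tabulated IE_4 (kJ/mol): Be 21007, Si 4356, K 5877, O 7469.
Putting it together, IE_4: Si < K < O < Be.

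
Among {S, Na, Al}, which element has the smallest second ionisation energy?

Al

The second ionization energy removes an electron from the +1 ion. For each element: S⁺ still has 5 valence electrons; Na⁺ is the bare [Ne] core; Al⁺ still has 2 valence electrons.
Pulling an electron out of a noble-gas core costs far more than removing a remaining valence electron, so Na sits at the high end of IE_2.
Valence configurations: S⁺ [Ne]3s²3p³, Al⁺ [Ne]3s².
The numbers (kJ/mol): S 2252, Na 4562, Al 1817.
So the second ionization energies run Al < S < Na.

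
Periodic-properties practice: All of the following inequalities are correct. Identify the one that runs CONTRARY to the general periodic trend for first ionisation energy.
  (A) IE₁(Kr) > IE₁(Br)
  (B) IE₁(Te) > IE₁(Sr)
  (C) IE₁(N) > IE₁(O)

The general trend: first ionisation energy increases across a period and decreases down a group.
(A) Kr (period 4, group 18) vs Br (period 4, group 17): the stated order agrees with the simple trend.
(B) Te (period 5, group 16) vs Sr (period 5, group 2): the stated order agrees with the simple trend.
(C) N (period 2, group 15) vs O (period 2, group 16): the stated order contradicts the simple trend.
The exception is (C): pairing an electron in O's 2p⁴ costs repulsion energy, so O ionizes more easily than half-filled N (2p³).

(C)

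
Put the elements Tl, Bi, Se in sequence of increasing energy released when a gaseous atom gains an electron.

Se is in period 4, group 16; Tl is in period 6, group 13; Bi is in period 6, group 15.
Electron affinity generally becomes more exothermic across a period toward the halogens and less exothermic down a group.
These span different periods and groups, so the two trends combine.
Bi > Tl: Bi lies to the right of Tl in period 6, so the across-period effect alone puts Bi higher.
Se > Bi: relative to Bi, both the across-period and down-group shifts push Se's electron affinity up.
For reference (kJ/mol): Se 195, Tl 19, Bi 91.
So from lowest to highest: Tl < Bi < Se.

Tl < Bi < Se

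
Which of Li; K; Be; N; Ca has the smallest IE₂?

Ca

IE_2 is the cost of taking one more electron from the +1 cation: Li⁺ is the bare [He] core; K⁺ is the bare [Ar] core; Be⁺ still has 1 valence electron; N⁺ still has 4 valence electrons; Ca⁺ still has 1 valence electron.
Core electrons are held far more tightly than valence electrons, so K and Li top the IE_2 order.
Valence configurations: Be⁺ [He]2s¹, N⁺ [He]2s²2p², Ca⁺ [Ar]4s¹.
Approximate IE_2 values (kJ/mol): Li 7298, K 3052, Be 1757, N 2856, Ca 1145.
Overall IE_2 order: Ca < Be < N < K < Li.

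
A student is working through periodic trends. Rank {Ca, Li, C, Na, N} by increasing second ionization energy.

Ca < C < N < Na < Li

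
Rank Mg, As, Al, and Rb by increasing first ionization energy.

Mg is in period 3, group 2; Al is in period 3, group 13; As is in period 4, group 15; Rb is in period 5, group 1.
Across a period the outer electron is held more tightly (higher IE₁); down a group it sits in a higher shell, more shielded, and comes off more easily.
These span different periods and groups, so the two trends combine.
Al > Rb: relative to Rb, both the across-period and down-group shifts push Al's first ionization energy up.
Mg > Al: this pair runs against the simple trend — see the exception note.
As > Mg: the two effects oppose for this pair; the across-period effect wins (947 vs 738 kJ/mol).
Note the exception: Mg has a higher first ionization energy than Al, contrary to the simple trend — Al's single 3p electron is easier to remove than one from Mg's filled 3s².
Tabulated first ionization energy (kJ/mol): Mg 738, Al 578, As 947, Rb 403.
So from lowest to highest: Rb < Al < Mg < As.

Rb, Al, Mg, As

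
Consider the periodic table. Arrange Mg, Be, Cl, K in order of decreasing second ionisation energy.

After 1 electron has been removed, what remains? Mg⁺ still has 1 valence electron; Be⁺ still has 1 valence electron; Cl⁺ still has 6 valence electrons; K⁺ is the bare [Ar] core.
Core electrons are held far more tightly than valence electrons, so K tops the IE_2 order.
Valence configurations: Mg⁺ [Ne]3s¹, Be⁺ [He]2s¹, Cl⁺ [Ne]3s²3p⁴.
Approximate IE_2 values (kJ/mol): Mg 1451, Be 1757, Cl 2298, K 3052.
Putting it together, IE_2: Mg < Be < Cl < K.

K > Cl > Be > Mg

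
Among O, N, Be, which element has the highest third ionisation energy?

Be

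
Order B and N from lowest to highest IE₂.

B, N

IE_2 is the cost of taking one more electron from the +1 cation: B⁺ still has 2 valence electrons; N⁺ still has 4 valence electrons.
All are still removing valence electrons, so compare the +1 ions as you would atoms: IE_2 generally rises across a period (higher Z_eff) and falls down a group (larger shell), subject to the usual subshell exceptions.
Valence configurations: B⁺ [He]2s², N⁺ [He]2s²2p².
Approximate IE_2 values (kJ/mol): B 2427, N 2856.
Putting it together, IE_2: B < N.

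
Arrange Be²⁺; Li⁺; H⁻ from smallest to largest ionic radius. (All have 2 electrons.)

All of these have 2 electrons, so size is governed by nuclear charge alone: the more protons, the stronger the pull on the same electron cloud, and the smaller the ion.
Nuclear charges: Be²⁺ (Z=4), Li⁺ (Z=3), H⁻ (Z=1).
Smallest to largest: Be²⁺ < Li⁺ < H⁻.

Be²⁺ < Li⁺ < H⁻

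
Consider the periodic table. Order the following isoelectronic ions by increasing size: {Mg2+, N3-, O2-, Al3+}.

Al3+, Mg2+, O2-, N3-

All of these have 10 electrons, so size is governed by nuclear charge alone: the more protons, the stronger the pull on the same electron cloud, and the smaller the ion.
Nuclear charges: Al3+ (Z=13), Mg2+ (Z=12), O2- (Z=8), N3- (Z=7).
Smallest to largest: Al3+ < Mg2+ < O2- < N3-.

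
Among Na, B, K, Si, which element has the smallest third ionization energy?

Si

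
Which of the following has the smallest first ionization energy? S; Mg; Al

Al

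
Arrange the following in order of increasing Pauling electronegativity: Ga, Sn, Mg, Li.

Li is in period 2, group 1; Mg is in period 3, group 2; Ga is in period 4, group 13; Sn is in period 5, group 14.
Smaller atoms with higher effective nuclear charge are more electronegative.
A diagonal step moves right (one effect) and down (the opposite effect) at once.
Mg > Li: the two effects oppose for this pair; the across-period effect wins (1.31 vs 0.98).
Ga > Mg: period and group pull opposite ways; the across-period shift dominates (1.81 vs 1.31).
Sn > Ga: the two effects oppose for this pair; the across-period effect wins (1.96 vs 1.81).
Tabulated electronegativity (Pauling): Li 0.98, Mg 1.31, Ga 1.81, Sn 1.96.
So from lowest to highest: Li < Mg < Ga < Sn.

Li < Mg < Ga < Sn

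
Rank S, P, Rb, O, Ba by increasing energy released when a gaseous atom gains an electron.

O is in period 2, group 16; P is in period 3, group 15; S is in period 3, group 16; Rb is in period 5, group 1; Ba is in period 6, group 2.
Atoms with high Z_eff and room in the valence shell (especially the halogens) have the most exothermic electron affinities.
These span different periods and groups, so the two trends combine.
Rb > Ba: period and group pull opposite ways; the down-group shift dominates (47 vs 14 kJ/mol).
P > Rb: both effects reinforce here, so P is clearly the higher of the two.
O > P: both effects reinforce here, so O is clearly the higher of the two.
S > O: this pair runs against the simple trend — see the exception note.
Note the exception: S has a higher electron affinity than O, contrary to the simple trend — the compact 2p subshell of O repels the added electron more than S's larger 3p does.
For reference (kJ/mol): O 141, P 72, S 200, Rb 47, Ba 14.
So from lowest to highest: Ba < Rb < P < O < S.

Ba, Rb, P, O, S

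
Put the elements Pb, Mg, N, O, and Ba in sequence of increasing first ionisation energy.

N is in period 2, group 15; O is in period 2, group 16; Mg is in period 3, group 2; Ba is in period 6, group 2; Pb is in period 6, group 14.
Removing the outermost electron gets harder across a period and easier down a group.
Neither a single period nor a single group — weigh both effects.
Pb > Ba: Pb lies to the right of Ba in period 6, so the across-period effect alone puts Pb higher.
Mg > Pb: the two effects oppose for this pair; the down-group effect wins (738 vs 716 kJ/mol).
O > Mg: relative to Mg, both the across-period and down-group shifts push O's first ionization energy up.
N > O: this pair runs against the simple trend — see the exception note.
Note the exception: N has a higher first ionization energy than O, contrary to the simple trend — pairing an electron in O's 2p⁴ costs repulsion energy, so O ionizes more easily than half-filled N (2p³).
For reference (kJ/mol): N 1402, O 1314, Mg 738, Ba 503, Pb 716.
So from lowest to highest: Ba < Pb < Mg < O < N.

Ba < Pb < Mg < O < N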